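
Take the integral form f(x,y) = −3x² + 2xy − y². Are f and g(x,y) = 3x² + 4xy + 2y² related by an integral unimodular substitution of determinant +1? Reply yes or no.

D₁ = -8, D₂ = -8
f is negative-definite; reduce −f:
−f: flip: (3,-2,1)→(1,2,3)
−f: translate: b→0 (≡2 mod 2), so (1,2,3)→(1,0,2)
−f: reduced (well bottom): (1,0,2) with a≤c, −a<b≤a
flip sign back: reduced form of f is (-1,0,-2)
g: translate: b→-2 (≡4 mod 6), so (3,4,2)→(3,-2,1)
g: flip: (3,-2,1)→(1,2,3)
g: translate: b→0 (≡2 mod 2), so (1,2,3)→(1,0,2)
g: reduced (well bottom): (1,0,2) with a≤c, −a<b≤a
reduced forms (-1, 0, -2) vs (1, 0, 2) ⇒ inequivalent

no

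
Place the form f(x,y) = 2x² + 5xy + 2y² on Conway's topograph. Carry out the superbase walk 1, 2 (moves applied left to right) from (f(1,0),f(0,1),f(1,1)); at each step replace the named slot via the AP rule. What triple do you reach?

start (2,2,9) = (f(1,0),f(0,1),f(1,1))
replace slot 1: 2·(2+9) − 2 = 20 → (20,2,9)
replace slot 2: 2·(20+9) − 2 = 56 → (20,56,9)

20,56,9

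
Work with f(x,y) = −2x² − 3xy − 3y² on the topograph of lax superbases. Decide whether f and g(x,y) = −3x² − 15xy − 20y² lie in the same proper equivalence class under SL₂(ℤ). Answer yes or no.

D₁ = -15, D₂ = -15
f is negative-definite; reduce −f:
−f: translate: b→-1 (≡3 mod 4), so (2,3,3)→(2,-1,2)
−f: flip: (2,-1,2)→(2,1,2)
−f: reduced (well bottom): (2,1,2) with a≤c, −a<b≤a
flip sign back: reduced form of f is (-2,-1,-2)
g is negative-definite; reduce −g:
−g: translate: b→3 (≡15 mod 6), so (3,15,20)→(3,3,2)
−g: flip: (3,3,2)→(2,-3,3)
−g: translate: b→1 (≡-3 mod 4), so (2,-3,3)→(2,1,2)
−g: reduced (well bottom): (2,1,2) with a≤c, −a<b≤a
flip sign back: reduced form of g is (-2,-1,-2)
reduced forms (-2, -1, -2) vs (-2, -1, -2) ⇒ equivalent

yes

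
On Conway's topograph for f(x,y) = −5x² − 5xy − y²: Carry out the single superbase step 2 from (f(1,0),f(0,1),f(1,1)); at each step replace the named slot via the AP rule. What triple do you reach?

start (-5,-1,-11) = (f(1,0),f(0,1),f(1,1))
replace slot 2: 2·((-5)+(-11)) − (-1) = -31 → (-5,-31,-11)

-5,-31,-11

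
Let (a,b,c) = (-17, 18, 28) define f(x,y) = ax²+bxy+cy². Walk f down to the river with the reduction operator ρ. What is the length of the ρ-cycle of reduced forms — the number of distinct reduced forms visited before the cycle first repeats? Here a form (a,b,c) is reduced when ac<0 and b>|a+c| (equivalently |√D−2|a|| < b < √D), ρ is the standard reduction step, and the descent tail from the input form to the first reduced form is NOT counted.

D = 2228, ⌊√D⌋ = 47
river: ρ → (28,38,-7)
river: ρ → (-7,46,4)
river: ρ → (4,42,-29)
river: ρ → (-29,16,17)
river: ρ → (17,18,-28)
river: ρ → (-28,38,7)
river: ρ → (7,46,-4)
river: ρ → (-4,42,29)
river: ρ → (29,16,-17)
river: ρ → (-17,18,28)
ρ-cycle length = 10 (tail of 0 descent steps not counted)

10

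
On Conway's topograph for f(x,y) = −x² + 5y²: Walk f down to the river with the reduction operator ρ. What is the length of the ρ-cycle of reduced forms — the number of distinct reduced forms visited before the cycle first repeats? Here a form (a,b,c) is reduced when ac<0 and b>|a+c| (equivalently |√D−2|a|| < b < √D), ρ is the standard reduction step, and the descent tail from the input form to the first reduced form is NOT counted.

D = 20, ⌊√D⌋ = 4
descent: ρ → (5,0,-1)
descent: ρ → (-1,4,1)  [lands on river]
river: ρ → (1,4,-1)
ρ-cycle length = 2 (tail of 2 descent steps not counted)

2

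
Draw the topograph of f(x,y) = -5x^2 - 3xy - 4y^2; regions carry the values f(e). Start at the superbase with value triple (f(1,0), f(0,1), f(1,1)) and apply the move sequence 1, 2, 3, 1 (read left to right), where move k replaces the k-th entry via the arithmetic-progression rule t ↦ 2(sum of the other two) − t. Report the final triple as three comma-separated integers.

start (-5,-4,-12) = (f(1,0),f(0,1),f(1,1))
replace slot 1: 2·((-4)+(-12)) − (-5) = -27 → (-27,-4,-12)
replace slot 2: 2·((-27)+(-12)) − (-4) = -74 → (-27,-74,-12)
replace slot 3: 2·((-27)+(-74)) − (-12) = -190 → (-27,-74,-190)
replace slot 1: 2·((-74)+(-190)) − (-27) = -501 → (-501,-74,-190)

-501,-74,-190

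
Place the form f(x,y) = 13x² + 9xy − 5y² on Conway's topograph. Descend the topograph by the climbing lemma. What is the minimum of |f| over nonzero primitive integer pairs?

river: ρ → (-5,11,11)
river: ρ → (11,11,-5)
river: ρ → (-5,9,13)
river: ρ → (13,17,-1)
river: ρ → (-1,17,13)
river: ρ → (13,9,-5)
closes: descent 0, river 6
min |a| on river = 1

1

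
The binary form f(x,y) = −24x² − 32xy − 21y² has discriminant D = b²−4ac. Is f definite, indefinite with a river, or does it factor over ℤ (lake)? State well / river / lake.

D = b²−4ac = (-32)² − 4·(-24)·(-21) = -992
D < 0 ⇒ definite ⇒ every region one sign ⇒ single well

well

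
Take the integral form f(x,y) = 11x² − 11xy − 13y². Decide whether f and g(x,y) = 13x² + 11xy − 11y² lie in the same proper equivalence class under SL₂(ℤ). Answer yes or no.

D₁ = 693, D₂ = 693
river cycle of f (length 6): (-13, 11, 11), (11, 11, -13), (-13, 15, 9), (9, 21, -7), (-7, 21, 9), (9, 15, -13)
river cycle of g (length 6): (-11, 11, 13), (13, 15, -9), (-9, 21, 7), (7, 21, -9), (-9, 15, 13), (13, 11, -11)
cycles differ ⇒ inequivalent

no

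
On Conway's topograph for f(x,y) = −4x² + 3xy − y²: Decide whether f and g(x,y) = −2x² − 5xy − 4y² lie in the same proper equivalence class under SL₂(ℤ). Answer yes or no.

D₁ = -7, D₂ = -7
f is negative-definite; reduce −f:
−f: flip: (4,-3,1)→(1,3,4)
−f: translate: b→1 (≡3 mod 2), so (1,3,4)→(1,1,2)
−f: reduced (well bottom): (1,1,2) with a≤c, −a<b≤a
flip sign back: reduced form of f is (-1,-1,-2)
g is negative-definite; reduce −g:
−g: translate: b→1 (≡5 mod 4), so (2,5,4)→(2,1,1)
−g: flip: (2,1,1)→(1,-1,2)
−g: translate: b→1 (≡-1 mod 2), so (1,-1,2)→(1,1,2)
−g: reduced (well bottom): (1,1,2) with a≤c, −a<b≤a
flip sign back: reduced form of g is (-1,-1,-2)
reduced forms (-1, -1, -2) vs (-1, -1, -2) ⇒ equivalent

yes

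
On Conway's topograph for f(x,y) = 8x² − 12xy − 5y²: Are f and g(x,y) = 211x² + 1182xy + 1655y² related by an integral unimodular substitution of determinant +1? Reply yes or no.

D₁ = 304, D₂ = 304
river cycle of f (length 12): (-5, 12, 8), (8, 4, -9), (-9, 14, 3), (3, 16, -4), (-4, 16, 3), (3, 14, -9), (-9, 4, 8), (8, 12, -5), (-5, 8, 12), (12, 16, -1), … (2 more)
river cycle of g (length 12): (8, 4, -9), (-9, 14, 3), (3, 16, -4), (-4, 16, 3), (3, 14, -9), (-9, 4, 8), (8, 12, -5), (-5, 8, 12), (12, 16, -1), (-1, 16, 12), … (2 more)
cycles coincide ⇒ equivalent

yes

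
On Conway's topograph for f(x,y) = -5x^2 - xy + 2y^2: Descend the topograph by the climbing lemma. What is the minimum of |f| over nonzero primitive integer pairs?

descent: ρ → (2,5,-2)  [lands on river]
river: ρ → (-2,3,4)
river: ρ → (4,5,-1)
river: ρ → (-1,5,4)
river: ρ → (4,3,-2)
river: ρ → (-2,5,2)
river: ρ → (2,3,-4)
river: ρ → (-4,5,1)
river: ρ → (1,5,-4)
river: ρ → (-4,3,2)
closes: descent 1, river 10
min |a| on river = 1

1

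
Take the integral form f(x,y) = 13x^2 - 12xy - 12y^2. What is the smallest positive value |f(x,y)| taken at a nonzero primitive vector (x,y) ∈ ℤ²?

descent: ρ → (-12,12,13)  [lands on river]
river: ρ → (13,14,-11)
river: ρ → (-11,8,16)
river: ρ → (16,24,-3)
river: ρ → (-3,24,16)
river: ρ → (16,8,-11)
river: ρ → (-11,14,13)
river: ρ → (13,12,-12)
closes: descent 1, river 8
min |a| on river = 3

3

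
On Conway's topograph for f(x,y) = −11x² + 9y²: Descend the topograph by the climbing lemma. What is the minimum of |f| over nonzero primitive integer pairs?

descent: ρ → (9,18,-2)  [lands on river]
river: ρ → (-2,18,9)
closes: descent 1, river 2
min |a| on river = 2

2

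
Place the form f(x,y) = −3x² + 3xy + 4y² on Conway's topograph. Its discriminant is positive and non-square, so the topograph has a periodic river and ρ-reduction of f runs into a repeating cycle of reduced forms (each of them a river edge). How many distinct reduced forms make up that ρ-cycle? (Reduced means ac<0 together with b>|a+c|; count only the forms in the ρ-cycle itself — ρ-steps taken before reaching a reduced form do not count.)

D = 57, ⌊√D⌋ = 7
river: ρ → (4,5,-2)
river: ρ → (-2,7,1)
river: ρ → (1,7,-2)
river: ρ → (-2,5,4)
river: ρ → (4,3,-3)
river: ρ → (-3,3,4)
ρ-cycle length = 6 (tail of 0 descent steps not counted)

6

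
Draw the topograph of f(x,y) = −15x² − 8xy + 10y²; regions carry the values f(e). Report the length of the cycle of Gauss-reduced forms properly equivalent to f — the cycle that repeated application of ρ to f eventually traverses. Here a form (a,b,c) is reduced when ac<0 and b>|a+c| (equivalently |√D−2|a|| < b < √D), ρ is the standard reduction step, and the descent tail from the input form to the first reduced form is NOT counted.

D = 664, ⌊√D⌋ = 25
descent: ρ → (10,8,-15)  [lands on river]
river: ρ → (-15,22,3)
river: ρ → (3,20,-22)
river: ρ → (-22,24,1)
river: ρ → (1,24,-22)
river: ρ → (-22,20,3)
river: ρ → (3,22,-15)
river: ρ → (-15,8,10)
river: ρ → (10,12,-13)
river: ρ → (-13,14,9)
river: ρ → (9,22,-5)
river: ρ → (-5,18,17)
river: ρ → (17,16,-6)
river: ρ → (-6,20,11)
river: ρ → (11,24,-2)
river: ρ → (-2,24,11)
river: ρ → (11,20,-6)
river: ρ → (-6,16,17)
river: ρ → (17,18,-5)
river: ρ → (-5,22,9)
river: ρ → (9,14,-13)
river: ρ → (-13,12,10)
ρ-cycle length = 22 (tail of 1 descent step not counted)

22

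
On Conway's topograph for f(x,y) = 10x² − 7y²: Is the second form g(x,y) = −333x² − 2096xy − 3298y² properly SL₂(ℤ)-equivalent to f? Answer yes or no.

D₁ = 280, D₂ = 280
river cycle of f (length 4): (-7, 14, 3), (3, 16, -2), (-2, 16, 3), (3, 14, -7)
river cycle of g (length 4): (-7, 14, 3), (3, 16, -2), (-2, 16, 3), (3, 14, -7)
cycles coincide ⇒ equivalent

yes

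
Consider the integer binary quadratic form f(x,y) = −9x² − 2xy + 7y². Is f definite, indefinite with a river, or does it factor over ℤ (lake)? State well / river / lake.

D = b²−4ac = (-2)² − 4·(-9)·7 = 256
D = 16² is a perfect square ⇒ form factors over ℤ ⇒ lakes

lake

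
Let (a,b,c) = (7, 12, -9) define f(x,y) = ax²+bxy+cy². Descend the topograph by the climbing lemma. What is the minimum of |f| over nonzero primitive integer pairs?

river: ρ → (-9,6,10)
river: ρ → (10,14,-5)
river: ρ → (-5,16,7)
river: ρ → (7,12,-9)
closes: descent 0, river 4
min |a| on river = 5

5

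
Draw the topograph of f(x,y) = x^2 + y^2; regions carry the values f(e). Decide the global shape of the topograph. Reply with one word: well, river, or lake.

D = b²−4ac = 0² − 4·1·1 = -4
D < 0 ⇒ definite ⇒ every region one sign ⇒ single well

well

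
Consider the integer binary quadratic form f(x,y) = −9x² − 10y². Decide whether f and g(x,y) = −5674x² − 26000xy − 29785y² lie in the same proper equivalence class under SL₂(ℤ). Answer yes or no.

D₁ = -360, D₂ = -360
f is negative-definite; reduce −f:
−f: reduced (well bottom): (9,0,10) with a≤c, −a<b≤a
flip sign back: reduced form of f is (-9,0,-10)
g is negative-definite; reduce −g:
−g: translate: b→3304 (≡26000 mod 11348), so (5674,26000,29785)→(5674,3304,481)
−g: flip: (5674,3304,481)→(481,-3304,5674)
−g: translate: b→-418 (≡-3304 mod 962), so (481,-3304,5674)→(481,-418,91)
−g: flip: (481,-418,91)→(91,418,481)
−g: translate: b→54 (≡418 mod 182), so (91,418,481)→(91,54,9)
−g: flip: (91,54,9)→(9,-54,91)
−g: translate: b→0 (≡-54 mod 18), so (9,-54,91)→(9,0,10)
−g: reduced (well bottom): (9,0,10) with a≤c, −a<b≤a
flip sign back: reduced form of g is (-9,0,-10)
reduced forms (-9, 0, -10) vs (-9, 0, -10) ⇒ equivalent

yes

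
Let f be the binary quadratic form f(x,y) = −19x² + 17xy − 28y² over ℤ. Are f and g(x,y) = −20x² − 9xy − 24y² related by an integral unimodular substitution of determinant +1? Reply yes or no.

D₁ = -1839, D₂ = -1839
f is negative-definite; reduce −f:
−f: reduced (well bottom): (19,-17,28) with a≤c, −a<b≤a
flip sign back: reduced form of f is (-19,17,-28)
g is negative-definite; reduce −g:
−g: reduced (well bottom): (20,9,24) with a≤c, −a<b≤a
flip sign back: reduced form of g is (-20,-9,-24)
reduced forms (-19, 17, -28) vs (-20, -9, -24) ⇒ inequivalent

no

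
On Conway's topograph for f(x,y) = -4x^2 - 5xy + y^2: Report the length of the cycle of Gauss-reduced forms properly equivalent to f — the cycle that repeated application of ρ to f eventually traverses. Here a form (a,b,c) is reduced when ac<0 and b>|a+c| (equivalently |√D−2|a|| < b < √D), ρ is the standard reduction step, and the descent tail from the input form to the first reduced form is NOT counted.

D = 41, ⌊√D⌋ = 6
descent: ρ → (1,5,-4)  [lands on river]
river: ρ → (-4,3,2)
river: ρ → (2,5,-2)
river: ρ → (-2,3,4)
river: ρ → (4,5,-1)
river: ρ → (-1,5,4)
river: ρ → (4,3,-2)
river: ρ → (-2,5,2)
river: ρ → (2,3,-4)
river: ρ → (-4,5,1)
ρ-cycle length = 10 (tail of 1 descent step not counted)

10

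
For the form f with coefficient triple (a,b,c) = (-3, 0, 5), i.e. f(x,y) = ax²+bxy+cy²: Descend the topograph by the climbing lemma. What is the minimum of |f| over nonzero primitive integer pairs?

descent: ρ → (5,0,-3)
descent: ρ → (-3,6,2)  [lands on river]
river: ρ → (2,6,-3)
closes: descent 2, river 2
min |a| on river = 2

2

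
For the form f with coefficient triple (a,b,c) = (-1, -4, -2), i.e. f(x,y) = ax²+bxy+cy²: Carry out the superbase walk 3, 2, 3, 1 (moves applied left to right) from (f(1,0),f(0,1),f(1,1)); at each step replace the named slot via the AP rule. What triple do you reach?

start (-1,-2,-7) = (f(1,0),f(0,1),f(1,1))
replace slot 3: 2·((-1)+(-2)) − (-7) = 1 → (-1,-2,1)
replace slot 2: 2·((-1)+1) − (-2) = 2 → (-1,2,1)
replace slot 3: 2·((-1)+2) − 1 = 1 → (-1,2,1)
replace slot 1: 2·(2+1) − (-1) = 7 → (7,2,1)

7,2,1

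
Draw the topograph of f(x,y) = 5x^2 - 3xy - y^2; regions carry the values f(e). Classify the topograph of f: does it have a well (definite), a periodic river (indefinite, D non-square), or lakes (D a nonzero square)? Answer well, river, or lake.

D = b²−4ac = (-3)² − 4·5·(-1) = 29
D > 0 non-square ⇒ indefinite ⇒ periodic river

river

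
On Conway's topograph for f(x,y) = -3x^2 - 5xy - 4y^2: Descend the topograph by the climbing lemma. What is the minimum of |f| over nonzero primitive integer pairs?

translate: b→-1 (≡5 mod 6), so (3,5,4)→(3,-1,2)
flip: (3,-1,2)→(2,1,3)
reduced (well bottom): (2,1,3) with a≤c, −a<b≤a
well minimum |f| = |-2| = 2 (negative-definite)

2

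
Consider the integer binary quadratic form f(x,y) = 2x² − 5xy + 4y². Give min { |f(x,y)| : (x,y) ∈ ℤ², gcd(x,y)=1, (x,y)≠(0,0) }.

translate: b→-1 (≡-5 mod 4), so (2,-5,4)→(2,-1,1)
flip: (2,-1,1)→(1,1,2)
reduced (well bottom): (1,1,2) with a≤c, −a<b≤a
well minimum = a = 1

1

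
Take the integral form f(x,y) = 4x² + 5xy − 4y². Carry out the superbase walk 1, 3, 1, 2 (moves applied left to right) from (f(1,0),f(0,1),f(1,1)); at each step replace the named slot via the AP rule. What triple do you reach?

start (4,-4,5) = (f(1,0),f(0,1),f(1,1))
replace slot 1: 2·((-4)+5) − 4 = -2 → (-2,-4,5)
replace slot 3: 2·((-2)+(-4)) − 5 = -17 → (-2,-4,-17)
replace slot 1: 2·((-4)+(-17)) − (-2) = -40 → (-40,-4,-17)
replace slot 2: 2·((-40)+(-17)) − (-4) = -110 → (-40,-110,-17)

-40,-110,-17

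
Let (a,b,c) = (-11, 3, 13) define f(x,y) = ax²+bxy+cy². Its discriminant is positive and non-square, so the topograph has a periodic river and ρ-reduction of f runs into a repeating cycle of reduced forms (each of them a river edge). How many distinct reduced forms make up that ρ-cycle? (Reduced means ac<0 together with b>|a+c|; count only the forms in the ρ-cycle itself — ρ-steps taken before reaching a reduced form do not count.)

D = 581, ⌊√D⌋ = 24
river: ρ → (13,23,-1)
river: ρ → (-1,23,13)
river: ρ → (13,3,-11)
river: ρ → (-11,19,5)
river: ρ → (5,21,-7)
river: ρ → (-7,21,5)
river: ρ → (5,19,-11)
river: ρ → (-11,3,13)
ρ-cycle length = 8 (tail of 0 descent steps not counted)

8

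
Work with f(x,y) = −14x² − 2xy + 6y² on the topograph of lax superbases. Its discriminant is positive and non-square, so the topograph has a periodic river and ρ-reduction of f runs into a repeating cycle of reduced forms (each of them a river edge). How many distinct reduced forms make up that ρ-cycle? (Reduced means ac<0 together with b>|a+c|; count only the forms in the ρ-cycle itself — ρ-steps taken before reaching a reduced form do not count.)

D = 340, ⌊√D⌋ = 18
descent: ρ → (6,14,-6)  [lands on river]
river: ρ → (-6,10,10)
river: ρ → (10,10,-6)
river: ρ → (-6,14,6)
river: ρ → (6,10,-10)
river: ρ → (-10,10,6)
ρ-cycle length = 6 (tail of 1 descent step not counted)

6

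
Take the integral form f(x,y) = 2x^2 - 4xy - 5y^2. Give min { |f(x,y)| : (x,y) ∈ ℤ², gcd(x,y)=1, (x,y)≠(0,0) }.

descent: ρ → (-5,4,2)  [lands on river]
river: ρ → (2,4,-5)
river: ρ → (-5,6,1)
river: ρ → (1,6,-5)
closes: descent 1, river 4
min |a| on river = 1

1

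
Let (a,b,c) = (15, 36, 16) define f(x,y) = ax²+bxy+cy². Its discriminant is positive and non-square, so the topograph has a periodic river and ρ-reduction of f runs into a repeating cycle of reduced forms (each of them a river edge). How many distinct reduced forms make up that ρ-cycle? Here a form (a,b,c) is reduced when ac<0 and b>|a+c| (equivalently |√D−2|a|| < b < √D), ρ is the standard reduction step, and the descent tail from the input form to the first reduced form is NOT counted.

D = 336, ⌊√D⌋ = 18
descent: ρ → (16,-4,-5)
descent: ρ → (-5,14,7)  [lands on river]
river: ρ → (7,14,-5)
river: ρ → (-5,16,4)
river: ρ → (4,16,-5)
ρ-cycle length = 4 (tail of 2 descent steps not counted)

4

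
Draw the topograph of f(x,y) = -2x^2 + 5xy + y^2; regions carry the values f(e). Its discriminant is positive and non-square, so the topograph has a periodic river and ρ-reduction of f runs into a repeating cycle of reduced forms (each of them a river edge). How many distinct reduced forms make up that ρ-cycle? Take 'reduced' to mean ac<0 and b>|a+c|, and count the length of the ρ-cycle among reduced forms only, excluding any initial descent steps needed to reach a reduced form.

D = 33, ⌊√D⌋ = 5
river: ρ → (1,5,-2)
river: ρ → (-2,3,3)
river: ρ → (3,3,-2)
river: ρ → (-2,5,1)
ρ-cycle length = 4 (tail of 0 descent steps not counted)

4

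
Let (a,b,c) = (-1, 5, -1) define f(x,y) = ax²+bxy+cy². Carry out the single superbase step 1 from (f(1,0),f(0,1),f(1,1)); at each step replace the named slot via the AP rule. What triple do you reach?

start (-1,-1,3) = (f(1,0),f(0,1),f(1,1))
replace slot 1: 2·((-1)+3) − (-1) = 5 → (5,-1,3)

5,-1,3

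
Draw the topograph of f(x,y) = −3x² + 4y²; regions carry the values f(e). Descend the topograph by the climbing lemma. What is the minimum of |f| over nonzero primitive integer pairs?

descent: ρ → (4,0,-3)
descent: ρ → (-3,6,1)  [lands on river]
river: ρ → (1,6,-3)
closes: descent 2, river 2
min |a| on river = 1

1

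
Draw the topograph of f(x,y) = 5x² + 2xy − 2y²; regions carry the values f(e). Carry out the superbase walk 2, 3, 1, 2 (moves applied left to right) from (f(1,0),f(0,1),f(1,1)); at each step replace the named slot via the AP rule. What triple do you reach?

start (5,-2,5) = (f(1,0),f(0,1),f(1,1))
replace slot 2: 2·(5+5) − (-2) = 22 → (5,22,5)
replace slot 3: 2·(5+22) − 5 = 49 → (5,22,49)
replace slot 1: 2·(22+49) − 5 = 137 → (137,22,49)
replace slot 2: 2·(137+49) − 22 = 350 → (137,350,49)

137,350,49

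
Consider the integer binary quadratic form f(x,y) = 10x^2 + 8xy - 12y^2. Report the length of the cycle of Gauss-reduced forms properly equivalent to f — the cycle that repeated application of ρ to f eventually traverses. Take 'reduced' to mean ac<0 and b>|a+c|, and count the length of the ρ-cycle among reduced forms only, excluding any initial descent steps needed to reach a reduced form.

D = 544, ⌊√D⌋ = 23
river: ρ → (-12,16,6)
river: ρ → (6,20,-6)
river: ρ → (-6,16,12)
river: ρ → (12,8,-10)
river: ρ → (-10,12,10)
river: ρ → (10,8,-12)
ρ-cycle length = 6 (tail of 0 descent steps not counted)

6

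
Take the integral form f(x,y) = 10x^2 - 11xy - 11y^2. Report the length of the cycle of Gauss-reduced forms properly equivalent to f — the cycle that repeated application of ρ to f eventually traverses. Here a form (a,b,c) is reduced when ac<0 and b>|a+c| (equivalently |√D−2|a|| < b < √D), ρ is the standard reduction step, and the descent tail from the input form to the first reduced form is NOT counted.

D = 561, ⌊√D⌋ = 23
descent: ρ → (-11,11,10)  [lands on river]
river: ρ → (10,9,-12)
river: ρ → (-12,15,7)
river: ρ → (7,13,-14)
river: ρ → (-14,15,6)
river: ρ → (6,21,-5)
river: ρ → (-5,19,10)
river: ρ → (10,21,-3)
river: ρ → (-3,21,10)
river: ρ → (10,19,-5)
river: ρ → (-5,21,6)
river: ρ → (6,15,-14)
river: ρ → (-14,13,7)
river: ρ → (7,15,-12)
river: ρ → (-12,9,10)
river: ρ → (10,11,-11)
ρ-cycle length = 16 (tail of 1 descent step not counted)

16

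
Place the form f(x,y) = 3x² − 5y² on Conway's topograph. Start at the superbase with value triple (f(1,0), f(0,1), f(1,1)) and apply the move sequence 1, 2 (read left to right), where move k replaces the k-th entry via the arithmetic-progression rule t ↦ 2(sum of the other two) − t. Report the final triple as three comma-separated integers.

start (3,-5,-2) = (f(1,0),f(0,1),f(1,1))
replace slot 1: 2·((-5)+(-2)) − 3 = -17 → (-17,-5,-2)
replace slot 2: 2·((-17)+(-2)) − (-5) = -33 → (-17,-33,-2)

-17,-33,-2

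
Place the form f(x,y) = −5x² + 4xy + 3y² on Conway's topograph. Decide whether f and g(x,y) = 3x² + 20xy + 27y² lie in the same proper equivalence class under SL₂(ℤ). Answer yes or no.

D₁ = 76, D₂ = 76
river cycle of f (length 6): (3, 8, -1), (-1, 8, 3), (3, 4, -5), (-5, 6, 2), (2, 6, -5), (-5, 4, 3)
river cycle of g (length 6): (3, 8, -1), (-1, 8, 3), (3, 4, -5), (-5, 6, 2), (2, 6, -5), (-5, 4, 3)
cycles coincide ⇒ equivalent

yes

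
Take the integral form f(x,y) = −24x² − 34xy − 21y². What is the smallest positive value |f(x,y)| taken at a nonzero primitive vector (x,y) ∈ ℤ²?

translate: b→-14 (≡34 mod 48), so (24,34,21)→(24,-14,11)
flip: (24,-14,11)→(11,14,24)
translate: b→-8 (≡14 mod 22), so (11,14,24)→(11,-8,21)
reduced (well bottom): (11,-8,21) with a≤c, −a<b≤a
well minimum |f| = |-11| = 11 (negative-definite)

11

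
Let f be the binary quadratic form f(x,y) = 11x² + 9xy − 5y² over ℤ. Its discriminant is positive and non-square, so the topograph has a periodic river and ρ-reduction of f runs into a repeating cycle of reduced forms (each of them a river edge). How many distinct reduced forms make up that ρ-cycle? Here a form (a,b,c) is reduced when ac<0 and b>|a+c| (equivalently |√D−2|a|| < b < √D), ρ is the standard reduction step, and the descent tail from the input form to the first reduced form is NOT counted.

D = 301, ⌊√D⌋ = 17
river: ρ → (-5,11,9)
river: ρ → (9,7,-7)
river: ρ → (-7,7,9)
river: ρ → (9,11,-5)
river: ρ → (-5,9,11)
river: ρ → (11,13,-3)
river: ρ → (-3,17,1)
river: ρ → (1,17,-3)
river: ρ → (-3,13,11)
river: ρ → (11,9,-5)
ρ-cycle length = 10 (tail of 0 descent steps not counted)

10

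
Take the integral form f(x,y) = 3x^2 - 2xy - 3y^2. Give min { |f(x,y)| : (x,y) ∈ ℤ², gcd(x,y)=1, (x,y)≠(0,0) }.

descent: ρ → (-3,2,3)  [lands on river]
river: ρ → (3,4,-2)
river: ρ → (-2,4,3)
river: ρ → (3,2,-3)
river: ρ → (-3,4,2)
river: ρ → (2,4,-3)
closes: descent 1, river 6
min |a| on river = 2

2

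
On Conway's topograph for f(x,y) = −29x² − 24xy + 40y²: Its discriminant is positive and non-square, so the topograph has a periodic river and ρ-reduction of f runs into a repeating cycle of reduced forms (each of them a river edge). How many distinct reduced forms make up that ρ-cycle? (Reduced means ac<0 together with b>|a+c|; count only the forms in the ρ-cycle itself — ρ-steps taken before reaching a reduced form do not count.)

D = 5216, ⌊√D⌋ = 72
descent: ρ → (40,24,-29)  [lands on river]
river: ρ → (-29,34,35)
river: ρ → (35,36,-28)
river: ρ → (-28,20,43)
river: ρ → (43,66,-5)
river: ρ → (-5,64,56)
river: ρ → (56,48,-13)
river: ρ → (-13,56,40)
ρ-cycle length = 8 (tail of 1 descent step not counted)

8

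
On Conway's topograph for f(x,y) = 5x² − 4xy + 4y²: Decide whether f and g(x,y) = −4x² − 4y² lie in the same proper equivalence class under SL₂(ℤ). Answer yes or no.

D₁ = -64, D₂ = -64
f: flip: (5,-4,4)→(4,4,5)
f: reduced (well bottom): (4,4,5) with a≤c, −a<b≤a
g is negative-definite; reduce −g:
−g: reduced (well bottom): (4,0,4) with a≤c, −a<b≤a
flip sign back: reduced form of g is (-4,0,-4)
reduced forms (4, 4, 5) vs (-4, 0, -4) ⇒ inequivalent

no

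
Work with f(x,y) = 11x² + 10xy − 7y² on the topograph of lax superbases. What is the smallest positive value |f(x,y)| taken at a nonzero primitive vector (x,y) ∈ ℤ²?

river: ρ → (-7,18,3)
river: ρ → (3,18,-7)
river: ρ → (-7,10,11)
river: ρ → (11,12,-6)
river: ρ → (-6,12,11)
river: ρ → (11,10,-7)
closes: descent 0, river 6
min |a| on river = 3

3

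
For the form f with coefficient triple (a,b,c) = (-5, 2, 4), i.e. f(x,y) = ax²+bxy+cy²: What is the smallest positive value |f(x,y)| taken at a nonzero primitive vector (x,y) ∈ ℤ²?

river: ρ → (4,6,-3)
river: ρ → (-3,6,4)
river: ρ → (4,2,-5)
river: ρ → (-5,8,1)
river: ρ → (1,8,-5)
river: ρ → (-5,2,4)
closes: descent 0, river 6
min |a| on river = 1

1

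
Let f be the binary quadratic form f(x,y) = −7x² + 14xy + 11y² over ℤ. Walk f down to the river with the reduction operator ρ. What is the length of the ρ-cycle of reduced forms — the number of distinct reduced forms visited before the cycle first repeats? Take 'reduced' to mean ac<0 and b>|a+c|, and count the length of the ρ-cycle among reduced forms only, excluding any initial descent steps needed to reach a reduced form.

D = 504, ⌊√D⌋ = 22
river: ρ → (11,8,-10)
river: ρ → (-10,12,9)
river: ρ → (9,6,-13)
river: ρ → (-13,20,2)
river: ρ → (2,20,-13)
river: ρ → (-13,6,9)
river: ρ → (9,12,-10)
river: ρ → (-10,8,11)
river: ρ → (11,14,-7)
river: ρ → (-7,14,11)
ρ-cycle length = 10 (tail of 0 descent steps not counted)

10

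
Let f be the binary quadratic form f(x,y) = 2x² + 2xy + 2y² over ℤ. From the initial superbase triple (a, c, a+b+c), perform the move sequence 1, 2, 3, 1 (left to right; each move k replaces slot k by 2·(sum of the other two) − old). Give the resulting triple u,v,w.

start (2,2,6) = (f(1,0),f(0,1),f(1,1))
replace slot 1: 2·(2+6) − 2 = 14 → (14,2,6)
replace slot 2: 2·(14+6) − 2 = 38 → (14,38,6)
replace slot 3: 2·(14+38) − 6 = 98 → (14,38,98)
replace slot 1: 2·(38+98) − 14 = 258 → (258,38,98)

258,38,98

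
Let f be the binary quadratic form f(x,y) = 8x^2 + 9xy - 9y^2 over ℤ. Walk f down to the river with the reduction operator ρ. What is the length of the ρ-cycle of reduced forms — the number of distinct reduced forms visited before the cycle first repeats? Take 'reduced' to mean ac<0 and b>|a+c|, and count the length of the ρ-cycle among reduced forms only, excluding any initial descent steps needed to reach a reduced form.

D = 369, ⌊√D⌋ = 19
river: ρ → (-9,9,8)
river: ρ → (8,7,-10)
river: ρ → (-10,13,5)
river: ρ → (5,17,-4)
river: ρ → (-4,15,9)
river: ρ → (9,3,-10)
river: ρ → (-10,17,2)
river: ρ → (2,19,-1)
river: ρ → (-1,19,2)
river: ρ → (2,17,-10)
river: ρ → (-10,3,9)
river: ρ → (9,15,-4)
river: ρ → (-4,17,5)
river: ρ → (5,13,-10)
river: ρ → (-10,7,8)
river: ρ → (8,9,-9)
ρ-cycle length = 16 (tail of 0 descent steps not counted)

16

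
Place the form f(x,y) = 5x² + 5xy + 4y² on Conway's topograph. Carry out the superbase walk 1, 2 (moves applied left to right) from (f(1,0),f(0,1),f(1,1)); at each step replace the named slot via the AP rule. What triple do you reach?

start (5,4,14) = (f(1,0),f(0,1),f(1,1))
replace slot 1: 2·(4+14) − 5 = 31 → (31,4,14)
replace slot 2: 2·(31+14) − 4 = 86 → (31,86,14)

31,86,14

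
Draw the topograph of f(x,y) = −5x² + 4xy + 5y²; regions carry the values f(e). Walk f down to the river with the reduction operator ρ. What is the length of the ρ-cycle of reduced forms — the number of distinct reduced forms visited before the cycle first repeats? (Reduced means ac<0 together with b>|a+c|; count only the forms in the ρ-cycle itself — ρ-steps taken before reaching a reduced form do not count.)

D = 116, ⌊√D⌋ = 10
river: ρ → (5,6,-4)
river: ρ → (-4,10,1)
river: ρ → (1,10,-4)
river: ρ → (-4,6,5)
river: ρ → (5,4,-5)
river: ρ → (-5,6,4)
river: ρ → (4,10,-1)
river: ρ → (-1,10,4)
river: ρ → (4,6,-5)
river: ρ → (-5,4,5)
ρ-cycle length = 10 (tail of 0 descent steps not counted)

10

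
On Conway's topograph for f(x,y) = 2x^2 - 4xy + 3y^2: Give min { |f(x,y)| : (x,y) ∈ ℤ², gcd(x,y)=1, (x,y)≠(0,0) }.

translate: b→0 (≡-4 mod 4), so (2,-4,3)→(2,0,1)
flip: (2,0,1)→(1,0,2)
reduced (well bottom): (1,0,2) with a≤c, −a<b≤a
well minimum = a = 1

1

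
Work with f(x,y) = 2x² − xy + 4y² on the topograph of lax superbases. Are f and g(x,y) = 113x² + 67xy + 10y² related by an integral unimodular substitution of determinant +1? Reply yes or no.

D₁ = -31, D₂ = -31
f: reduced (well bottom): (2,-1,4) with a≤c, −a<b≤a
g: flip: (113,67,10)→(10,-67,113)
g: translate: b→-7 (≡-67 mod 20), so (10,-67,113)→(10,-7,2)
g: flip: (10,-7,2)→(2,7,10)
g: translate: b→-1 (≡7 mod 4), so (2,7,10)→(2,-1,4)
g: reduced (well bottom): (2,-1,4) with a≤c, −a<b≤a
reduced forms (2, -1, 4) vs (2, -1, 4) ⇒ equivalent

yes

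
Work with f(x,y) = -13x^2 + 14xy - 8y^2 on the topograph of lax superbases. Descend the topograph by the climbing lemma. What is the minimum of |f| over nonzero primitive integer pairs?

translate: b→12 (≡-14 mod 26), so (13,-14,8)→(13,12,7)
flip: (13,12,7)→(7,-12,13)
translate: b→2 (≡-12 mod 14), so (7,-12,13)→(7,2,8)
reduced (well bottom): (7,2,8) with a≤c, −a<b≤a
well minimum |f| = |-7| = 7 (negative-definite)

7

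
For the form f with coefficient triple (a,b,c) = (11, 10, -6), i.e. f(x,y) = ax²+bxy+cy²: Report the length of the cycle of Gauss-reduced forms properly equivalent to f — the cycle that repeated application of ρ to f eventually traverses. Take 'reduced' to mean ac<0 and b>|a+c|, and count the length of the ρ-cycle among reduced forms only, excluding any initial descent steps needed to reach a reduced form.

D = 364, ⌊√D⌋ = 19
river: ρ → (-6,14,7)
river: ρ → (7,14,-6)
river: ρ → (-6,10,11)
river: ρ → (11,12,-5)
river: ρ → (-5,18,2)
river: ρ → (2,18,-5)
river: ρ → (-5,12,11)
river: ρ → (11,10,-6)
ρ-cycle length = 8 (tail of 0 descent steps not counted)

8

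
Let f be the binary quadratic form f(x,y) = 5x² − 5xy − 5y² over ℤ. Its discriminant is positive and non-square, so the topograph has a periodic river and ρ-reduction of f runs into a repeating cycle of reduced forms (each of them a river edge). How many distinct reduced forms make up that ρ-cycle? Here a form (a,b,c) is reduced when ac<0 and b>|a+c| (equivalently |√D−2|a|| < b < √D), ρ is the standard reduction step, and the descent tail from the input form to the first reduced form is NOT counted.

D = 125, ⌊√D⌋ = 11
descent: ρ → (-5,5,5)  [lands on river]
river: ρ → (5,5,-5)
ρ-cycle length = 2 (tail of 1 descent step not counted)

2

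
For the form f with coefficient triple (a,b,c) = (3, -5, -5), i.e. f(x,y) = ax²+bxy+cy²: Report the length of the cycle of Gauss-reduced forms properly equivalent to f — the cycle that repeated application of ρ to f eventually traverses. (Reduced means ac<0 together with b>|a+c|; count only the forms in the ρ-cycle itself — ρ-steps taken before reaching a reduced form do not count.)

D = 85, ⌊√D⌋ = 9
descent: ρ → (-5,5,3)  [lands on river]
river: ρ → (3,7,-3)
river: ρ → (-3,5,5)
river: ρ → (5,5,-3)
river: ρ → (-3,7,3)
river: ρ → (3,5,-5)
ρ-cycle length = 6 (tail of 1 descent step not counted)

6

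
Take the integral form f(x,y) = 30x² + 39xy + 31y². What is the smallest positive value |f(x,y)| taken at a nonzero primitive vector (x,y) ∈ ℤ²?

translate: b→-21 (≡39 mod 60), so (30,39,31)→(30,-21,22)
flip: (30,-21,22)→(22,21,30)
reduced (well bottom): (22,21,30) with a≤c, −a<b≤a
well minimum = a = 22

22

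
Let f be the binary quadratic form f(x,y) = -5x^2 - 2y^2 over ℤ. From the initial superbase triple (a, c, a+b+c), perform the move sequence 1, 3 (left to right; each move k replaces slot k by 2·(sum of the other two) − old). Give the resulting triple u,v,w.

start (-5,-2,-7) = (f(1,0),f(0,1),f(1,1))
replace slot 1: 2·((-2)+(-7)) − (-5) = -13 → (-13,-2,-7)
replace slot 3: 2·((-13)+(-2)) − (-7) = -23 → (-13,-2,-23)

-13,-2,-23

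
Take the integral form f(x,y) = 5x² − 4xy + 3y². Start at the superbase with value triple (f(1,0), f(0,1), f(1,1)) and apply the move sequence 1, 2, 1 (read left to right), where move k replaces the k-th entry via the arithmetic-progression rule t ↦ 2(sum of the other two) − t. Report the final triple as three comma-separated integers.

start (5,3,4) = (f(1,0),f(0,1),f(1,1))
replace slot 1: 2·(3+4) − 5 = 9 → (9,3,4)
replace slot 2: 2·(9+4) − 3 = 23 → (9,23,4)
replace slot 1: 2·(23+4) − 9 = 45 → (45,23,4)

45,23,4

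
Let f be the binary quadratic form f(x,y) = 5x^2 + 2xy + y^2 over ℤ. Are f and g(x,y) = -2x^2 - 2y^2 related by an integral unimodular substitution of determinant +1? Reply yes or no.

D₁ = -16, D₂ = -16
f: flip: (5,2,1)→(1,-2,5)
f: translate: b→0 (≡-2 mod 2), so (1,-2,5)→(1,0,4)
f: reduced (well bottom): (1,0,4) with a≤c, −a<b≤a
g is negative-definite; reduce −g:
−g: reduced (well bottom): (2,0,2) with a≤c, −a<b≤a
flip sign back: reduced form of g is (-2,0,-2)
reduced forms (1, 0, 4) vs (-2, 0, -2) ⇒ inequivalent

no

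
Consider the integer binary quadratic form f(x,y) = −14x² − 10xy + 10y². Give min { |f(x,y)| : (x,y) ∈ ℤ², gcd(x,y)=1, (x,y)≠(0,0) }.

descent: ρ → (10,10,-14)  [lands on river]
river: ρ → (-14,18,6)
river: ρ → (6,18,-14)
river: ρ → (-14,10,10)
closes: descent 1, river 4
min |a| on river = 6

6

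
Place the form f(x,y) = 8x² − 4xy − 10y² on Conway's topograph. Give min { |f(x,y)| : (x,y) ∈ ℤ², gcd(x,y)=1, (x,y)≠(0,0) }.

descent: ρ → (-10,4,8)  [lands on river]
river: ρ → (8,12,-6)
river: ρ → (-6,12,8)
river: ρ → (8,4,-10)
river: ρ → (-10,16,2)
river: ρ → (2,16,-10)
closes: descent 1, river 6
min |a| on river = 2

2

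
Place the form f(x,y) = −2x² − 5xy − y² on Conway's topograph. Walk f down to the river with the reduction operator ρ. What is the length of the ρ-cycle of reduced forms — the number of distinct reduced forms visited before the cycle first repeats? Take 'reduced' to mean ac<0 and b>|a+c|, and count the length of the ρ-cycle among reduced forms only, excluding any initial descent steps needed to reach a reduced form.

D = 17, ⌊√D⌋ = 4
descent: ρ → (-1,3,2)  [lands on river]
river: ρ → (2,1,-2)
river: ρ → (-2,3,1)
river: ρ → (1,3,-2)
river: ρ → (-2,1,2)
river: ρ → (2,3,-1)
ρ-cycle length = 6 (tail of 1 descent step not counted)

6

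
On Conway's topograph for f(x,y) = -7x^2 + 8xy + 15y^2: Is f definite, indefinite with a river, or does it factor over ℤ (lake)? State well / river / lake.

D = b²−4ac = 8² − 4·(-7)·15 = 484
D = 22² is a perfect square ⇒ form factors over ℤ ⇒ lakes

lake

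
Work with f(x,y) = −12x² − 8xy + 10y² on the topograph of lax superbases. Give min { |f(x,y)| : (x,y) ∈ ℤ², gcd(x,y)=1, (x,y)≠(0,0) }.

descent: ρ → (10,8,-12)  [lands on river]
river: ρ → (-12,16,6)
river: ρ → (6,20,-6)
river: ρ → (-6,16,12)
river: ρ → (12,8,-10)
river: ρ → (-10,12,10)
closes: descent 1, river 6
min |a| on river = 6

6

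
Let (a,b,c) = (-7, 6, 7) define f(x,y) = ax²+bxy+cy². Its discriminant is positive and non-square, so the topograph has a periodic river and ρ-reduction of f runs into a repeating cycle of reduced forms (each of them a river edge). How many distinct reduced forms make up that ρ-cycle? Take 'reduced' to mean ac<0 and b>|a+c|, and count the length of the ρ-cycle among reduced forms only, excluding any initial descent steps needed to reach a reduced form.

D = 232, ⌊√D⌋ = 15
river: ρ → (7,8,-6)
river: ρ → (-6,4,9)
river: ρ → (9,14,-1)
river: ρ → (-1,14,9)
river: ρ → (9,4,-6)
river: ρ → (-6,8,7)
river: ρ → (7,6,-7)
river: ρ → (-7,8,6)
river: ρ → (6,4,-9)
river: ρ → (-9,14,1)
river: ρ → (1,14,-9)
river: ρ → (-9,4,6)
river: ρ → (6,8,-7)
river: ρ → (-7,6,7)
ρ-cycle length = 14 (tail of 0 descent steps not counted)

14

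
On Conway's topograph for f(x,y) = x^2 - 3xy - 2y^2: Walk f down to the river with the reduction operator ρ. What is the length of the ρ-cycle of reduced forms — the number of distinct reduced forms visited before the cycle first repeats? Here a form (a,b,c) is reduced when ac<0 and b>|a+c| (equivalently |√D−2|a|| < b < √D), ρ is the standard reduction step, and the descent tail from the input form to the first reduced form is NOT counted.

D = 17, ⌊√D⌋ = 4
descent: ρ → (-2,3,1)  [lands on river]
river: ρ → (1,3,-2)
river: ρ → (-2,1,2)
river: ρ → (2,3,-1)
river: ρ → (-1,3,2)
river: ρ → (2,1,-2)
ρ-cycle length = 6 (tail of 1 descent step not counted)

6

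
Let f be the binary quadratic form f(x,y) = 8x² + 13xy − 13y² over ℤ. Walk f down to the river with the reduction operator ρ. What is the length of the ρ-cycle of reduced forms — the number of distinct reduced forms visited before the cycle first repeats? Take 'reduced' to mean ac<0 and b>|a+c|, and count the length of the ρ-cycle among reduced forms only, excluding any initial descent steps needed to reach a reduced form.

D = 585, ⌊√D⌋ = 24
river: ρ → (-13,13,8)
river: ρ → (8,19,-7)
river: ρ → (-7,23,2)
river: ρ → (2,21,-18)
river: ρ → (-18,15,5)
river: ρ → (5,15,-18)
river: ρ → (-18,21,2)
river: ρ → (2,23,-7)
river: ρ → (-7,19,8)
river: ρ → (8,13,-13)
ρ-cycle length = 10 (tail of 0 descent steps not counted)

10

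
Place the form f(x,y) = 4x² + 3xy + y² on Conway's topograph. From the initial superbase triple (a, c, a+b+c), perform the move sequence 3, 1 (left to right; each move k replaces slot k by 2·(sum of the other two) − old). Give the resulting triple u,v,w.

start (4,1,8) = (f(1,0),f(0,1),f(1,1))
replace slot 3: 2·(4+1) − 8 = 2 → (4,1,2)
replace slot 1: 2·(1+2) − 4 = 2 → (2,1,2)

2,1,2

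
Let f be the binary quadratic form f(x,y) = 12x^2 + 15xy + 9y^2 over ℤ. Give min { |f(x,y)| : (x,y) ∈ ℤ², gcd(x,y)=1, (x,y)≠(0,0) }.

translate: b→-9 (≡15 mod 24), so (12,15,9)→(12,-9,6)
flip: (12,-9,6)→(6,9,12)
translate: b→-3 (≡9 mod 12), so (6,9,12)→(6,-3,9)
reduced (well bottom): (6,-3,9) with a≤c, −a<b≤a
well minimum = a = 6

6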